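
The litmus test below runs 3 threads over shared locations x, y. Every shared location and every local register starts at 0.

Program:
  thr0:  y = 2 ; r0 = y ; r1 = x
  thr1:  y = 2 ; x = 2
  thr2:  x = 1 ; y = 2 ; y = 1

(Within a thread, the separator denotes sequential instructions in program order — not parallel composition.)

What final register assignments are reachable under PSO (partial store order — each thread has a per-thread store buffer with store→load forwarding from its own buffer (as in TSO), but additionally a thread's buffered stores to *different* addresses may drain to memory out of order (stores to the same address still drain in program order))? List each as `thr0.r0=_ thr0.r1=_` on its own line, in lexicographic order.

thr0.r0=1 thr0.r1=0
thr0.r0=1 thr0.r1=1
thr0.r0=1 thr0.r1=2
thr0.r0=2 thr0.r1=0
thr0.r0=2 thr0.r1=1
thr0.r0=2 thr0.r1=2

outcome vector order: (thr0.r0,thr0.r1)
|PSO outcomes| = 6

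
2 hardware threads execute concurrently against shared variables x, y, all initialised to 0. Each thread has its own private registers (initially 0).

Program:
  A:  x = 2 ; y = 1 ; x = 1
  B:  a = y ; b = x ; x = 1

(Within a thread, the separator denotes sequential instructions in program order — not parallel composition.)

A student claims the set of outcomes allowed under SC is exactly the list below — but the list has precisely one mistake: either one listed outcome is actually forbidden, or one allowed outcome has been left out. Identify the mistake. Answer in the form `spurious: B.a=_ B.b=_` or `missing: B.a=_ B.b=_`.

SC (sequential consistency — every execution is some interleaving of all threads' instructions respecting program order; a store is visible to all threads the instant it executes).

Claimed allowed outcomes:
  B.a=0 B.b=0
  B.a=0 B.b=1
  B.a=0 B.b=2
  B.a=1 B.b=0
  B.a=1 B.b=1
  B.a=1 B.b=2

outcome vector order: (B.a,B.b)
[SC] allowed = {(0,0) (0,1) (0,2) (1,1) (1,2)}
claimed∖SC = {(1,0)}

spurious: B.a=1 B.b=0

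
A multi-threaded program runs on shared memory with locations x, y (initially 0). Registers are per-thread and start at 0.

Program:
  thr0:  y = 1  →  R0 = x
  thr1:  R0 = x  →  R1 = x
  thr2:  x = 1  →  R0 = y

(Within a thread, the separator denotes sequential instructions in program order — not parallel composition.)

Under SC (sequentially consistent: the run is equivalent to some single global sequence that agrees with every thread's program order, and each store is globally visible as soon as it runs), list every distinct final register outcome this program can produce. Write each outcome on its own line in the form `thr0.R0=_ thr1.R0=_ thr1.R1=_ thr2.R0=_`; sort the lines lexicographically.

thr0.R0=0 thr1.R0=0 thr1.R1=0 thr2.R0=1
thr0.R0=0 thr1.R0=0 thr1.R1=1 thr2.R0=1
thr0.R0=0 thr1.R0=1 thr1.R1=1 thr2.R0=1
thr0.R0=1 thr1.R0=0 thr1.R1=0 thr2.R0=0
thr0.R0=1 thr1.R0=0 thr1.R1=0 thr2.R0=1
thr0.R0=1 thr1.R0=0 thr1.R1=1 thr2.R0=0
thr0.R0=1 thr1.R0=0 thr1.R1=1 thr2.R0=1
thr0.R0=1 thr1.R0=1 thr1.R1=1 thr2.R0=0
thr0.R0=1 thr1.R0=1 thr1.R1=1 thr2.R0=1

outcome vector order: (thr0.R0,thr1.R0,thr1.R1,thr2.R0)
|SC outcomes| = 9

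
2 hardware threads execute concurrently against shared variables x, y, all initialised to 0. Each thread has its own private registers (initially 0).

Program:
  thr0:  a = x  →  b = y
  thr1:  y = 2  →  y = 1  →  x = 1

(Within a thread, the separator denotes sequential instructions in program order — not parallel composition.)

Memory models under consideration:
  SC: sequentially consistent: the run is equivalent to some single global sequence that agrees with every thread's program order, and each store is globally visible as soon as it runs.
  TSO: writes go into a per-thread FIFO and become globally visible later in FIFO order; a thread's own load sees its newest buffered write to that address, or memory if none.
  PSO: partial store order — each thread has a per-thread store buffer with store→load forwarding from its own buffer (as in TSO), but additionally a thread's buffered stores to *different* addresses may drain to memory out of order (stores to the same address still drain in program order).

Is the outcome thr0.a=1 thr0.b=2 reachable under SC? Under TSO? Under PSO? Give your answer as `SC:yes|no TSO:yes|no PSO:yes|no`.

SC:no TSO:no PSO:yes

outcome vector order: (thr0.a,thr0.b)
under SC → 00; 01; 02; 11
under TSO → 00; 01; 02; 11
under PSO → 00; 01; 02; 10; 11; 12
target 12 ∈ {PSO}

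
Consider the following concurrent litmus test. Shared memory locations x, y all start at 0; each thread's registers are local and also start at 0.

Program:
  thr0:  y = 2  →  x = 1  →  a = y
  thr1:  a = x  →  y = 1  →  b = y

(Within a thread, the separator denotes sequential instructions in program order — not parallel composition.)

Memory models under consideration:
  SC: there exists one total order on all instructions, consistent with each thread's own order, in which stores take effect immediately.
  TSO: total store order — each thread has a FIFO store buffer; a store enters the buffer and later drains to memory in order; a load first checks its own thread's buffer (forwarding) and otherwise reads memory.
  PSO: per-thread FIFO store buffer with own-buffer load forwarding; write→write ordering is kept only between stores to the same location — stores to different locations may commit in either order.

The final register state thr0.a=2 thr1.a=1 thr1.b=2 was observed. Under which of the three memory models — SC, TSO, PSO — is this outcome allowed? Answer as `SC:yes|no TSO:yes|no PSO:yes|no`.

SC:no TSO:no PSO:yes

outcome vector order: (thr0.a,thr1.a,thr1.b)
under SC → 1/0/1 1/1/1 2/0/1 2/0/2 2/1/1
under TSO → 1/0/1 1/1/1 2/0/1 2/0/2 2/1/1
under PSO → 1/0/1 1/1/1 2/0/1 2/0/2 2/1/1 2/1/2
target 2/1/2 ∈ {PSO}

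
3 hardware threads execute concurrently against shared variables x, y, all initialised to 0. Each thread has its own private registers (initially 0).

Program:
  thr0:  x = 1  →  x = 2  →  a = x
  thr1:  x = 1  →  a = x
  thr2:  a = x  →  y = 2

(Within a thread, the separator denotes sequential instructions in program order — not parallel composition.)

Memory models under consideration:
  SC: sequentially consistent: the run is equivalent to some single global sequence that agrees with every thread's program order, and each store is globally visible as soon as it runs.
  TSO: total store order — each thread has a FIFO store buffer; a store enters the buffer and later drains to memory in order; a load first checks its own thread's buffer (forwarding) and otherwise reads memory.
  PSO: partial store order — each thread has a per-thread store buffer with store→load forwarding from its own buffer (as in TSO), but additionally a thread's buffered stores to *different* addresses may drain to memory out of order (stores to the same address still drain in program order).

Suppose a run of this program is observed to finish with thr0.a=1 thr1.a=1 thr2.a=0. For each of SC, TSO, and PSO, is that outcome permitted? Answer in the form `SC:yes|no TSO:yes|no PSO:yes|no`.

outcome vector order: (thr0.a,thr1.a,thr2.a)
SC: 9 outcomes — {<1 1 0>, <1 1 1>, <1 1 2>, <2 1 0>, <2 1 1>, <2 1 2>, <2 2 0>, <2 2 1>, <2 2 2>}
TSO: 9 outcomes — {<1 1 0>, <1 1 1>, <1 1 2>, <2 1 0>, <2 1 1>, <2 1 2>, <2 2 0>, <2 2 1>, <2 2 2>}
PSO: 9 outcomes — {<1 1 0>, <1 1 1>, <1 1 2>, <2 1 0>, <2 1 1>, <2 1 2>, <2 2 0>, <2 2 1>, <2 2 2>}
target <1 1 0> ∈ {SC,TSO,PSO}

SC:yes TSO:yes PSO:yes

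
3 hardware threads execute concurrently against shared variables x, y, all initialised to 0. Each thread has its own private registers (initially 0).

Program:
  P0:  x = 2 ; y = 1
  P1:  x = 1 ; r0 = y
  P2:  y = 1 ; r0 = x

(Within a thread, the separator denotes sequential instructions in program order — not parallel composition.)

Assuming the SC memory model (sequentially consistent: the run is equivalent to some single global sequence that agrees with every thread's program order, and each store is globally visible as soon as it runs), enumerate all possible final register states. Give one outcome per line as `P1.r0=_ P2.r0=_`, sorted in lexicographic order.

outcome vector order: (P1.r0,P2.r0)
|SC outcomes| = 5

P1.r0=0 P2.r0=1
P1.r0=0 P2.r0=2
P1.r0=1 P2.r0=0
P1.r0=1 P2.r0=1
P1.r0=1 P2.r0=2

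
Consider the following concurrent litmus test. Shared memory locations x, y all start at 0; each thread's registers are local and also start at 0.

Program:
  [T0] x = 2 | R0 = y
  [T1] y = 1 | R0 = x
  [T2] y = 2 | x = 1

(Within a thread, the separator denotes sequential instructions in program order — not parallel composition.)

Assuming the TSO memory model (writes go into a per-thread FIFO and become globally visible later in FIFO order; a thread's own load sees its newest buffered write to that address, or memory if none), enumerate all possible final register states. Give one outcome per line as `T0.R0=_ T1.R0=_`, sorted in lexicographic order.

outcome vector order: (T0.R0,T1.R0)
|TSO outcomes| = 9

T0.R0=0 T1.R0=0
T0.R0=0 T1.R0=1
T0.R0=0 T1.R0=2
T0.R0=1 T1.R0=0
T0.R0=1 T1.R0=1
T0.R0=1 T1.R0=2
T0.R0=2 T1.R0=0
T0.R0=2 T1.R0=1
T0.R0=2 T1.R0=2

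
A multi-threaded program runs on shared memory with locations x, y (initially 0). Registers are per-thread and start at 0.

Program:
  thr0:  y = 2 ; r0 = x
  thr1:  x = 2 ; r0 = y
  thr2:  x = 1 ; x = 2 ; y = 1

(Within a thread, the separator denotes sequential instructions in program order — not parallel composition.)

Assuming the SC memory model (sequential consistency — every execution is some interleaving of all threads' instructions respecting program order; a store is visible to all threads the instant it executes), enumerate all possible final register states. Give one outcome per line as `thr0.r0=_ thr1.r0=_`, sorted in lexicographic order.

outcome vector order: (thr0.r0,thr1.r0)
|SC outcomes| = 8

thr0.r0=0 thr1.r0=1
thr0.r0=0 thr1.r0=2
thr0.r0=1 thr1.r0=0
thr0.r0=1 thr1.r0=1
thr0.r0=1 thr1.r0=2
thr0.r0=2 thr1.r0=0
thr0.r0=2 thr1.r0=1
thr0.r0=2 thr1.r0=2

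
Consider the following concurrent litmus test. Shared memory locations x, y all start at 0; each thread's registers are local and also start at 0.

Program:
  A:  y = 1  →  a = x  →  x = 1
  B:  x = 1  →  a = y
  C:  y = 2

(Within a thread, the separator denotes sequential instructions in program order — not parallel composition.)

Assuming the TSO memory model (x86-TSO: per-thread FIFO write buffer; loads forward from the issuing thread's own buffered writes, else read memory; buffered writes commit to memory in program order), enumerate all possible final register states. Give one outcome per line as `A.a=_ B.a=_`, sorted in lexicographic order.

outcome vector order: (A.a,B.a)
|TSO outcomes| = 6

A.a=0 B.a=0
A.a=0 B.a=1
A.a=0 B.a=2
A.a=1 B.a=0
A.a=1 B.a=1
A.a=1 B.a=2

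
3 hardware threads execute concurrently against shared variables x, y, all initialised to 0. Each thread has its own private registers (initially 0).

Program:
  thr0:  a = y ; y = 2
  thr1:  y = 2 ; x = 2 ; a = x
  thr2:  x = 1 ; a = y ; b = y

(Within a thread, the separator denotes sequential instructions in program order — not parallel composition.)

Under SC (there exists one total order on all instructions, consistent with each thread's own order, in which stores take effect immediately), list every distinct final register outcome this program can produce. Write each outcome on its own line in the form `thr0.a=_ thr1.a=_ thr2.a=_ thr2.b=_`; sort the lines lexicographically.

thr0.a=0 thr1.a=1 thr2.a=2 thr2.b=2
thr0.a=0 thr1.a=2 thr2.a=0 thr2.b=0
thr0.a=0 thr1.a=2 thr2.a=0 thr2.b=2
thr0.a=0 thr1.a=2 thr2.a=2 thr2.b=2
thr0.a=2 thr1.a=1 thr2.a=2 thr2.b=2
thr0.a=2 thr1.a=2 thr2.a=0 thr2.b=0
thr0.a=2 thr1.a=2 thr2.a=0 thr2.b=2
thr0.a=2 thr1.a=2 thr2.a=2 thr2.b=2

outcome vector order: (thr0.a,thr1.a,thr2.a,thr2.b)
|SC outcomes| = 8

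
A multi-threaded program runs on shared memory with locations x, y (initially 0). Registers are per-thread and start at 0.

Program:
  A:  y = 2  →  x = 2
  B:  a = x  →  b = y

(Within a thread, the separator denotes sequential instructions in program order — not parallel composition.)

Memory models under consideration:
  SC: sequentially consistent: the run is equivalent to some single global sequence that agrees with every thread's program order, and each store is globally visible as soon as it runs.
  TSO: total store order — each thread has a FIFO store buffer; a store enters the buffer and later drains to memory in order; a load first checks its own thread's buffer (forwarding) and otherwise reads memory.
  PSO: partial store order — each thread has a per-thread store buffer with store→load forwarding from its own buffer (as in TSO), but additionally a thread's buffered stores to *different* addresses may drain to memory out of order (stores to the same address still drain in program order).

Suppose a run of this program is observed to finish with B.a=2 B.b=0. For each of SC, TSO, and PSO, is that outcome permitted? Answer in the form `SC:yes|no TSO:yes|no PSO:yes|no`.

SC:no TSO:no PSO:yes

outcome vector order: (B.a,B.b)
SC (3): 0/0 0/2 2/2
TSO (3): 0/0 0/2 2/2
PSO (4): 0/0 0/2 2/0 2/2
target 2/0 ∈ {PSO}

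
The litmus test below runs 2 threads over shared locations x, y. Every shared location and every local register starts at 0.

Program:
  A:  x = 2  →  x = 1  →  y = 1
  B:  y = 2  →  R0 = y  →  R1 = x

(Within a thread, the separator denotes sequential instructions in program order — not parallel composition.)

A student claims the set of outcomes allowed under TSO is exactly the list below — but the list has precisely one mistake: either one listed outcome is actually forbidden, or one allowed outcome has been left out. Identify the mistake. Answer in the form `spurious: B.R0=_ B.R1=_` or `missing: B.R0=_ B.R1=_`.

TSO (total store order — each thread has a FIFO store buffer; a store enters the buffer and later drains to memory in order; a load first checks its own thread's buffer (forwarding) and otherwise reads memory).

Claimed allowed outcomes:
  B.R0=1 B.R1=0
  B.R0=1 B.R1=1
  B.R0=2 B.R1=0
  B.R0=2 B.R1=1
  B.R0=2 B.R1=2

spurious: B.R0=1 B.R1=0

outcome vector order: (B.R0,B.R1)
TSO: 4 outcomes — {(1,1), (2,0), (2,1), (2,2)}
claimed∖TSO = {(1,0)}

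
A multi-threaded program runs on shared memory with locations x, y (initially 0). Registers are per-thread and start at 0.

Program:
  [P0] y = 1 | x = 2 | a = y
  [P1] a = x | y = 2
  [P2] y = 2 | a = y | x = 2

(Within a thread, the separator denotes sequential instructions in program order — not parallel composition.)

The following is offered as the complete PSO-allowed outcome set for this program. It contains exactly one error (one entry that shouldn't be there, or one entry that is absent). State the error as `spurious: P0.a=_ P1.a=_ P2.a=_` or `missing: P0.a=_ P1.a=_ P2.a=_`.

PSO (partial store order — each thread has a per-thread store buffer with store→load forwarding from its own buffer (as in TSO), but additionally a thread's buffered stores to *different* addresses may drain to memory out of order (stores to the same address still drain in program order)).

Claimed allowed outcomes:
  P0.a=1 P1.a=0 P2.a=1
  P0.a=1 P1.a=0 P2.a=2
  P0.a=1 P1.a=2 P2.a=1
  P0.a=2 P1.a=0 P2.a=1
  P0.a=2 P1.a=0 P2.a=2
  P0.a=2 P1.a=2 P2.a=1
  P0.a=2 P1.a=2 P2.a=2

missing: P0.a=1 P1.a=2 P2.a=2

outcome vector order: (P0.a,P1.a,P2.a)
[PSO] allowed = {1/0/1; 1/0/2; 1/2/1; 1/2/2; 2/0/1; 2/0/2; 2/2/1; 2/2/2}
PSO∖claimed = {1/2/2}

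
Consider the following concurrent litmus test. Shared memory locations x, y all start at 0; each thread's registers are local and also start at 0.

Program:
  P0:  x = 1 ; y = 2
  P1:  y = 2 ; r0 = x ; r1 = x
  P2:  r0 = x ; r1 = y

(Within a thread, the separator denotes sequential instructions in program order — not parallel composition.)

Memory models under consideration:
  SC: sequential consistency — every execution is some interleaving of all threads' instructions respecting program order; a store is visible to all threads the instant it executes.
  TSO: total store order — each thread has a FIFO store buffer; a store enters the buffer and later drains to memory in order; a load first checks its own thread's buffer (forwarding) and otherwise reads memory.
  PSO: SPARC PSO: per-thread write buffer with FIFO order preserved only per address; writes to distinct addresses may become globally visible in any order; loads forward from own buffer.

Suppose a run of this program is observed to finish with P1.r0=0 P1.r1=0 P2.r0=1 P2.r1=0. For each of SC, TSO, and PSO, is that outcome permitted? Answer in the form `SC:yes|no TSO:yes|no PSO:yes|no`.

SC:no TSO:yes PSO:yes

outcome vector order: (P1.r0,P1.r1,P2.r0,P2.r1)
[SC] allowed = {0000, 0002, 0012, 0100, 0102, 0112, 1100, 1102, 1110, 1112}
[TSO] allowed = {0000, 0002, 0010, 0012, 0100, 0102, 0110, 0112, 1100, 1102, 1110, 1112}
[PSO] allowed = {0000, 0002, 0010, 0012, 0100, 0102, 0110, 0112, 1100, 1102, 1110, 1112}
target 0010 ∈ {TSO,PSO}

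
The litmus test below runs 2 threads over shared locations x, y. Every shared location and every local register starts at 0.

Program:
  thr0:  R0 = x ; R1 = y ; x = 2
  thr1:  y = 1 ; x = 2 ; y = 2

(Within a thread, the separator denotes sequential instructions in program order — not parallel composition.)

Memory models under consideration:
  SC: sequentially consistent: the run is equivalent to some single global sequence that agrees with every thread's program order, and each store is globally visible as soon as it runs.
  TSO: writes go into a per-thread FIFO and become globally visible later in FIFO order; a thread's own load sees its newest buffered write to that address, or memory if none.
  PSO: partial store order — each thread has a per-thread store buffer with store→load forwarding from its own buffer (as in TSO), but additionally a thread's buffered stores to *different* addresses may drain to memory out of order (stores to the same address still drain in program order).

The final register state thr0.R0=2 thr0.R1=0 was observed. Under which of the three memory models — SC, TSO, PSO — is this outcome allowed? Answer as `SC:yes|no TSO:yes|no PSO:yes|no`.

outcome vector order: (thr0.R0,thr0.R1)
under SC → 00, 01, 02, 21, 22
under TSO → 00, 01, 02, 21, 22
under PSO → 00, 01, 02, 20, 21, 22
target 20 ∈ {PSO}

SC:no TSO:no PSO:yes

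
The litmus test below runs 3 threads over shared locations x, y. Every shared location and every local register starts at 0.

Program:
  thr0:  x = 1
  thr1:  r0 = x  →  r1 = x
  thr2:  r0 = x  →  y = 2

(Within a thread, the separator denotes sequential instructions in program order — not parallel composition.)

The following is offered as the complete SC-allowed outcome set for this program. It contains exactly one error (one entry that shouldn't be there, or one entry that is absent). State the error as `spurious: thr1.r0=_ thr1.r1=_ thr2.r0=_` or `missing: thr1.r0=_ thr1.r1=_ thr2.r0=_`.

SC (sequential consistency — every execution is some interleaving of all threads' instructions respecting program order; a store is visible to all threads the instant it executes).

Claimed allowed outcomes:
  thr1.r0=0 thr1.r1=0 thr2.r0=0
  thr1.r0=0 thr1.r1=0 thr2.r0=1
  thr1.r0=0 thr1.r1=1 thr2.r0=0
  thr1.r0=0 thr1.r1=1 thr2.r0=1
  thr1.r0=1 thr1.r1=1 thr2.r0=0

missing: thr1.r0=1 thr1.r1=1 thr2.r0=1

outcome vector order: (thr1.r0,thr1.r1,thr2.r0)
SC (6): 000, 001, 010, 011, 110, 111
SC∖claimed = {111}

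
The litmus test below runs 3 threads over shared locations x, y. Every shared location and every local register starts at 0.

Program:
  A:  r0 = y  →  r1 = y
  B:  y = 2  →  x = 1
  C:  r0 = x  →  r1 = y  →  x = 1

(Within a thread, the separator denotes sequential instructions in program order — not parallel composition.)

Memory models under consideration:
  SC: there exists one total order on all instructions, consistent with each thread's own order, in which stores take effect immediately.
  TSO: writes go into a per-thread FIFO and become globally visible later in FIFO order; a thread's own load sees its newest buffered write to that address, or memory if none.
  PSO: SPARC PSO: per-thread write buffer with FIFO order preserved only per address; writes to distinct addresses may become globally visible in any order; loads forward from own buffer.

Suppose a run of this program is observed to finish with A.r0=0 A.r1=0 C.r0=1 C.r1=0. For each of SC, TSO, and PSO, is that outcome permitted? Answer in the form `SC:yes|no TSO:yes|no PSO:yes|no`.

SC:no TSO:no PSO:yes

outcome vector order: (A.r0,A.r1,C.r0,C.r1)
SC: 9 outcomes — {0/0/0/0 0/0/0/2 0/0/1/2 0/2/0/0 0/2/0/2 0/2/1/2 2/2/0/0 2/2/0/2 2/2/1/2}
TSO: 9 outcomes — {0/0/0/0 0/0/0/2 0/0/1/2 0/2/0/0 0/2/0/2 0/2/1/2 2/2/0/0 2/2/0/2 2/2/1/2}
PSO: 12 outcomes — {0/0/0/0 0/0/0/2 0/0/1/0 0/0/1/2 0/2/0/0 0/2/0/2 0/2/1/0 0/2/1/2 2/2/0/0 2/2/0/2 2/2/1/0 2/2/1/2}
target 0/0/1/0 ∈ {PSO}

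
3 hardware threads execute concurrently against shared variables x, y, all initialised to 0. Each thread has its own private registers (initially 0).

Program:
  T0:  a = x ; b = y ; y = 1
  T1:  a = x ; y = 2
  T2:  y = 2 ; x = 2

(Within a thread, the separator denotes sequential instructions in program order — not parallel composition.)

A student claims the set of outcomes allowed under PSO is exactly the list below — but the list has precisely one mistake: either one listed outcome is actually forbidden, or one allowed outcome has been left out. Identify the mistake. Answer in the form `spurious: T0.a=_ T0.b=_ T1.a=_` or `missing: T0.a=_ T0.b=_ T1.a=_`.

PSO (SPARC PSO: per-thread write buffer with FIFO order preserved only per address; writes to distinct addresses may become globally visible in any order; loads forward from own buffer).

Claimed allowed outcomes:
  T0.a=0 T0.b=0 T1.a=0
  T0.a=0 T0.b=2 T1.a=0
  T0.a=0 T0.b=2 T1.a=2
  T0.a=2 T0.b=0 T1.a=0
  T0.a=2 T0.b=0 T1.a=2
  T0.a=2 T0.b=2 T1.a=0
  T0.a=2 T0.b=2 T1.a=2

missing: T0.a=0 T0.b=0 T1.a=2

outcome vector order: (T0.a,T0.b,T1.a)
PSO (8): 0/0/0; 0/0/2; 0/2/0; 0/2/2; 2/0/0; 2/0/2; 2/2/0; 2/2/2
PSO∖claimed = {0/0/2}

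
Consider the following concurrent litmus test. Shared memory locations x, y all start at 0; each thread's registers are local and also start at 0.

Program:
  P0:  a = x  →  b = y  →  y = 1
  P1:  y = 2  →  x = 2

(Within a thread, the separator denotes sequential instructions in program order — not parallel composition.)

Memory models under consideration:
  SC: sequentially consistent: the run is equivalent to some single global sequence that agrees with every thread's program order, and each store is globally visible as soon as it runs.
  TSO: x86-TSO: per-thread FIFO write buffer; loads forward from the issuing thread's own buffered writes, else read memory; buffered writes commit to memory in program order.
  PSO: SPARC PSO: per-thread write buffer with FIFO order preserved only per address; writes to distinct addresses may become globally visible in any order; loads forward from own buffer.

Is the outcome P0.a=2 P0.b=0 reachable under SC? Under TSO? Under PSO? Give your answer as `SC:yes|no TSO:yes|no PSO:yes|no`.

SC:no TSO:no PSO:yes

outcome vector order: (P0.a,P0.b)
SC (3): <0 0> <0 2> <2 2>
TSO (3): <0 0> <0 2> <2 2>
PSO (4): <0 0> <0 2> <2 0> <2 2>
target <2 0> ∈ {PSO}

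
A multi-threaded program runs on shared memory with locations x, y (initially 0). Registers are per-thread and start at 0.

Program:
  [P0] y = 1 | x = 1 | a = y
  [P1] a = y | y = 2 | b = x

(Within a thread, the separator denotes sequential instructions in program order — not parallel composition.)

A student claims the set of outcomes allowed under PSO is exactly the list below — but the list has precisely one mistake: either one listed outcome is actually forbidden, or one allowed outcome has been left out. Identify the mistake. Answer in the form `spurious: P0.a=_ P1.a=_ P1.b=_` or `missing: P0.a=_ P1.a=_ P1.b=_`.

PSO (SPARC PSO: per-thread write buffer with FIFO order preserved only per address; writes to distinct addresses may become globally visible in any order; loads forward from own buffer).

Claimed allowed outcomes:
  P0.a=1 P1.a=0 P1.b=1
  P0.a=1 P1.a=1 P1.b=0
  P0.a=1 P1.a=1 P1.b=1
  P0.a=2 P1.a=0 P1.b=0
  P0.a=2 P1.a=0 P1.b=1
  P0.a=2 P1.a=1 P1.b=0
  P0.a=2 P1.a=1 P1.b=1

outcome vector order: (P0.a,P1.a,P1.b)
PSO: 8 outcomes — {<1 0 0>, <1 0 1>, <1 1 0>, <1 1 1>, <2 0 0>, <2 0 1>, <2 1 0>, <2 1 1>}
PSO∖claimed = {<1 0 0>}

missing: P0.a=1 P1.a=0 P1.b=0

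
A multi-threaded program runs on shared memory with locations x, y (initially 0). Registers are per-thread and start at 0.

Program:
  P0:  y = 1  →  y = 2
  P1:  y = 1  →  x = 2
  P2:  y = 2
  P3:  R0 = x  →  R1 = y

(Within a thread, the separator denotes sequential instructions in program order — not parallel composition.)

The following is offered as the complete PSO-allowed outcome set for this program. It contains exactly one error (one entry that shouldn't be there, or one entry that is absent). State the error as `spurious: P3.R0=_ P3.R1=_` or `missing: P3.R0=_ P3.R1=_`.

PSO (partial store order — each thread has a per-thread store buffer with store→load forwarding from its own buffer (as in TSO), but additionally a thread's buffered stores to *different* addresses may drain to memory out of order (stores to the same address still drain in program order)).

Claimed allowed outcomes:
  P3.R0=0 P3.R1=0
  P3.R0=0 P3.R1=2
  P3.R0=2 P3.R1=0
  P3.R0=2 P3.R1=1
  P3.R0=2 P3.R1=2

missing: P3.R0=0 P3.R1=1

outcome vector order: (P3.R0,P3.R1)
[PSO] allowed = {<0 0>; <0 1>; <0 2>; <2 0>; <2 1>; <2 2>}
PSO∖claimed = {<0 1>}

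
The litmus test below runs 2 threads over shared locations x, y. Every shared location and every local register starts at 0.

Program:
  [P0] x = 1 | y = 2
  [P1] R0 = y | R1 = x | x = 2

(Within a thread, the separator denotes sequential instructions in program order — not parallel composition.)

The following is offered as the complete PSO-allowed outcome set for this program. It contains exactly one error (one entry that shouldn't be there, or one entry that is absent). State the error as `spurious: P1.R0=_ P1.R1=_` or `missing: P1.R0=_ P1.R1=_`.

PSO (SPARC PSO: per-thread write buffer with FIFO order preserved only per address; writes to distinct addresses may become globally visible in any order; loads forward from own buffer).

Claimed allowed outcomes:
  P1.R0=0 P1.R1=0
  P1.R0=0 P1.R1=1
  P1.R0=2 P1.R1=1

missing: P1.R0=2 P1.R1=0

outcome vector order: (P1.R0,P1.R1)
under PSO → 00 01 20 21
PSO∖claimed = {20}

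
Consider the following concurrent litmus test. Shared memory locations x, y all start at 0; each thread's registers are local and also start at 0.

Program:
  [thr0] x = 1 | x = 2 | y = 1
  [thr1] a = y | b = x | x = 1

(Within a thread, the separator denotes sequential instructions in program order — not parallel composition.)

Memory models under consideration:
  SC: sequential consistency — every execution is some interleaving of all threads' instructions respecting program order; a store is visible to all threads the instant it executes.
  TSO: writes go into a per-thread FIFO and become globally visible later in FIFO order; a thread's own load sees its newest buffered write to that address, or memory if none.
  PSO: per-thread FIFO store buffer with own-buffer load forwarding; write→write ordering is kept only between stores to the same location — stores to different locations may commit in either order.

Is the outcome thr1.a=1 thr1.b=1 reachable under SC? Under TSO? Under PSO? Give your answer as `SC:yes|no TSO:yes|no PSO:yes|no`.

outcome vector order: (thr1.a,thr1.b)
[SC] allowed = {0/0 0/1 0/2 1/2}
[TSO] allowed = {0/0 0/1 0/2 1/2}
[PSO] allowed = {0/0 0/1 0/2 1/0 1/1 1/2}
target 1/1 ∈ {PSO}

SC:no TSO:no PSO:yes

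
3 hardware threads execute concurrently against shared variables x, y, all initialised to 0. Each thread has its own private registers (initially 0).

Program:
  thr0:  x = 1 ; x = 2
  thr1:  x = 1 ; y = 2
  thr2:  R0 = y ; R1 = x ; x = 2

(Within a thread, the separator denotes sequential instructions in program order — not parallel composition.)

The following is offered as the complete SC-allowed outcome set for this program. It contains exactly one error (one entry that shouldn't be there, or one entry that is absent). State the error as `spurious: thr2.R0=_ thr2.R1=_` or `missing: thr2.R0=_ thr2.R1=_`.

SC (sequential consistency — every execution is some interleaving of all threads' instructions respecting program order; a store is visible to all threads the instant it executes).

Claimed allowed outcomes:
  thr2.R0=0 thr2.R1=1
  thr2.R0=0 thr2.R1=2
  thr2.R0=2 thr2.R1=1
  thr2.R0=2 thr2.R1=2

missing: thr2.R0=0 thr2.R1=0

outcome vector order: (thr2.R0,thr2.R1)
SC (5): (0,0); (0,1); (0,2); (2,1); (2,2)
SC∖claimed = {(0,0)}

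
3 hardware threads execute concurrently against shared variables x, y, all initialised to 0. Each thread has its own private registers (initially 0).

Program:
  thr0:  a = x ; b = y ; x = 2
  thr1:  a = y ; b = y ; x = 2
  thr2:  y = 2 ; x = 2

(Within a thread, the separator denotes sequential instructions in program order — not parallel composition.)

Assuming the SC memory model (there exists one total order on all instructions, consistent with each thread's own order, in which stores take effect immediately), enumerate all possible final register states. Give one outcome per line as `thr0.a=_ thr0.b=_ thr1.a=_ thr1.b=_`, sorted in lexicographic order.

thr0.a=0 thr0.b=0 thr1.a=0 thr1.b=0
thr0.a=0 thr0.b=0 thr1.a=0 thr1.b=2
thr0.a=0 thr0.b=0 thr1.a=2 thr1.b=2
thr0.a=0 thr0.b=2 thr1.a=0 thr1.b=0
thr0.a=0 thr0.b=2 thr1.a=0 thr1.b=2
thr0.a=0 thr0.b=2 thr1.a=2 thr1.b=2
thr0.a=2 thr0.b=0 thr1.a=0 thr1.b=0
thr0.a=2 thr0.b=2 thr1.a=0 thr1.b=0
thr0.a=2 thr0.b=2 thr1.a=0 thr1.b=2
thr0.a=2 thr0.b=2 thr1.a=2 thr1.b=2

outcome vector order: (thr0.a,thr0.b,thr1.a,thr1.b)
|SC outcomes| = 10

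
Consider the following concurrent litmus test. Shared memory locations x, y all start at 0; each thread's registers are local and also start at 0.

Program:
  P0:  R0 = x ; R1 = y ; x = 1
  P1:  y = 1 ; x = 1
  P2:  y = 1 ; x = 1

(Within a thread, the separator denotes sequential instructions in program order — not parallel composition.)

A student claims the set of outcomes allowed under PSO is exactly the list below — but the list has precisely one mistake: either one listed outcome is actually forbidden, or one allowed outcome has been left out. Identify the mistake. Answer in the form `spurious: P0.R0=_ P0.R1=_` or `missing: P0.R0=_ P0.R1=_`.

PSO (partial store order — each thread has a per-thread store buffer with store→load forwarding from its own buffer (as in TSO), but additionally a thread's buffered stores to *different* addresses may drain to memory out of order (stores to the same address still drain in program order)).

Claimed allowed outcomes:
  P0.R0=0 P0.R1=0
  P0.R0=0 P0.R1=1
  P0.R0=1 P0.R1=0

missing: P0.R0=1 P0.R1=1

outcome vector order: (P0.R0,P0.R1)
PSO: 4 outcomes — {(0,0); (0,1); (1,0); (1,1)}
PSO∖claimed = {(1,1)}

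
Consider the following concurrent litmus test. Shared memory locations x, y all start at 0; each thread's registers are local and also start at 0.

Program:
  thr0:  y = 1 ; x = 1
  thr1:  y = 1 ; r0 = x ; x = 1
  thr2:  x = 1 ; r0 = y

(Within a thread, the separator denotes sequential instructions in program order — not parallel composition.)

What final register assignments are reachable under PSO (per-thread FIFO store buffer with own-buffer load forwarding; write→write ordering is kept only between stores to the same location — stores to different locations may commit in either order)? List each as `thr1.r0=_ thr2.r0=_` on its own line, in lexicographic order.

thr1.r0=0 thr2.r0=0
thr1.r0=0 thr2.r0=1
thr1.r0=1 thr2.r0=0
thr1.r0=1 thr2.r0=1

outcome vector order: (thr1.r0,thr2.r0)
|PSO outcomes| = 4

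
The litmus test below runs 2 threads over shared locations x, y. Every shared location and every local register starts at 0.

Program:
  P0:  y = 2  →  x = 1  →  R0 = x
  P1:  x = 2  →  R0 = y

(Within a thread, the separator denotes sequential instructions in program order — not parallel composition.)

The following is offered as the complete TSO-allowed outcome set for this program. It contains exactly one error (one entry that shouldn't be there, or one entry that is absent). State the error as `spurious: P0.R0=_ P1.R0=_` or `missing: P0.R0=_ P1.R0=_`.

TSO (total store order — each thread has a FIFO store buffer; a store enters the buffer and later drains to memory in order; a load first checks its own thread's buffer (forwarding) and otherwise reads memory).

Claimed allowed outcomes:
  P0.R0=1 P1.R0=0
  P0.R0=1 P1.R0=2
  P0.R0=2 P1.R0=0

missing: P0.R0=2 P1.R0=2

outcome vector order: (P0.R0,P1.R0)
TSO: 4 outcomes — {1/0; 1/2; 2/0; 2/2}
TSO∖claimed = {2/2}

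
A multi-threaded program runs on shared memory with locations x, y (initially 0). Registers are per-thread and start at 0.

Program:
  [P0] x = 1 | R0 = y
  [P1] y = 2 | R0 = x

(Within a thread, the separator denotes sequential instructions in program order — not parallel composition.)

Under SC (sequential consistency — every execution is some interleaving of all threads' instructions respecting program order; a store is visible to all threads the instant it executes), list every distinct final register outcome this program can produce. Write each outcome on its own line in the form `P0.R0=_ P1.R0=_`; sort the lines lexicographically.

outcome vector order: (P0.R0,P1.R0)
|SC outcomes| = 3

P0.R0=0 P1.R0=1
P0.R0=2 P1.R0=0
P0.R0=2 P1.R0=1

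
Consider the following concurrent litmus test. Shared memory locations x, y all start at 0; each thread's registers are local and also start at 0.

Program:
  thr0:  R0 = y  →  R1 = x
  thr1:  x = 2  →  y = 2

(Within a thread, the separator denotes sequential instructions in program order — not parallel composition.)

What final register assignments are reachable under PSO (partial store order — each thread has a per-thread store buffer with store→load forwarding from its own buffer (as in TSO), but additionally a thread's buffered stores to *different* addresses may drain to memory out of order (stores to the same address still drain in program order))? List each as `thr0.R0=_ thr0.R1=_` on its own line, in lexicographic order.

thr0.R0=0 thr0.R1=0
thr0.R0=0 thr0.R1=2
thr0.R0=2 thr0.R1=0
thr0.R0=2 thr0.R1=2

outcome vector order: (thr0.R0,thr0.R1)
|PSO outcomes| = 4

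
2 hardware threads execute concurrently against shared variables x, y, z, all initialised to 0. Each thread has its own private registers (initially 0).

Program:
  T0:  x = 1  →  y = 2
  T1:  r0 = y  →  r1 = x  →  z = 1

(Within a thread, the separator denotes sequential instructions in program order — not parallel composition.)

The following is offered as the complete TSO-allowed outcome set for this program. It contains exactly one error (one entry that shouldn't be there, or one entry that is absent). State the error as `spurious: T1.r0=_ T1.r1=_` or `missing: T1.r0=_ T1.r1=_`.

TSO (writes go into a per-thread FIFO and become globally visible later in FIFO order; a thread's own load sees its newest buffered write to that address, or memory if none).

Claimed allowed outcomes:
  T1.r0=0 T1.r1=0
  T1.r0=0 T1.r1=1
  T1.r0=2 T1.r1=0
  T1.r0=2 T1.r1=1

outcome vector order: (T1.r0,T1.r1)
under TSO → 0/0 0/1 2/1
claimed∖TSO = {2/0}

spurious: T1.r0=2 T1.r1=0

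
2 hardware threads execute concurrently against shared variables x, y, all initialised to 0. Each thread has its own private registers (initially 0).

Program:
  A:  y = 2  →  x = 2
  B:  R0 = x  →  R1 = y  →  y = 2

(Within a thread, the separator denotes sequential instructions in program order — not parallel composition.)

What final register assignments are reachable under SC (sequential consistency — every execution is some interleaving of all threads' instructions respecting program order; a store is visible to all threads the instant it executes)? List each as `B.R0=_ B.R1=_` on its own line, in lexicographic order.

outcome vector order: (B.R0,B.R1)
|SC outcomes| = 3

B.R0=0 B.R1=0
B.R0=0 B.R1=2
B.R0=2 B.R1=2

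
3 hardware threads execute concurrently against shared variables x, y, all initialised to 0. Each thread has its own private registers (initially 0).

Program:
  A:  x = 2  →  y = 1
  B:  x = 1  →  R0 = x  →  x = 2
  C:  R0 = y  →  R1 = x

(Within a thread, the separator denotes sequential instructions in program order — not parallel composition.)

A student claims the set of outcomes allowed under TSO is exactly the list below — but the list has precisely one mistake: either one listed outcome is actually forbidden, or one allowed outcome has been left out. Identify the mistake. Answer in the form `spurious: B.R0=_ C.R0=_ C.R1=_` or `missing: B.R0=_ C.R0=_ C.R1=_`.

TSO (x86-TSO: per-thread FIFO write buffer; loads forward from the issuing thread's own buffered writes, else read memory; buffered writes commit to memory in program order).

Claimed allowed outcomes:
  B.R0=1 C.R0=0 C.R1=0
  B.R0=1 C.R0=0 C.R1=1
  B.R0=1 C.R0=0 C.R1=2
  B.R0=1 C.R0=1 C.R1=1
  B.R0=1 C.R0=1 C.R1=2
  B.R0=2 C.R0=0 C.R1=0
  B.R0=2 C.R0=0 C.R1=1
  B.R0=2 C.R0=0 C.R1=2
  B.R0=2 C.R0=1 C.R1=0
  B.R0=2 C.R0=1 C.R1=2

spurious: B.R0=2 C.R0=1 C.R1=0

outcome vector order: (B.R0,C.R0,C.R1)
under TSO → 100, 101, 102, 111, 112, 200, 201, 202, 212
claimed∖TSO = {210}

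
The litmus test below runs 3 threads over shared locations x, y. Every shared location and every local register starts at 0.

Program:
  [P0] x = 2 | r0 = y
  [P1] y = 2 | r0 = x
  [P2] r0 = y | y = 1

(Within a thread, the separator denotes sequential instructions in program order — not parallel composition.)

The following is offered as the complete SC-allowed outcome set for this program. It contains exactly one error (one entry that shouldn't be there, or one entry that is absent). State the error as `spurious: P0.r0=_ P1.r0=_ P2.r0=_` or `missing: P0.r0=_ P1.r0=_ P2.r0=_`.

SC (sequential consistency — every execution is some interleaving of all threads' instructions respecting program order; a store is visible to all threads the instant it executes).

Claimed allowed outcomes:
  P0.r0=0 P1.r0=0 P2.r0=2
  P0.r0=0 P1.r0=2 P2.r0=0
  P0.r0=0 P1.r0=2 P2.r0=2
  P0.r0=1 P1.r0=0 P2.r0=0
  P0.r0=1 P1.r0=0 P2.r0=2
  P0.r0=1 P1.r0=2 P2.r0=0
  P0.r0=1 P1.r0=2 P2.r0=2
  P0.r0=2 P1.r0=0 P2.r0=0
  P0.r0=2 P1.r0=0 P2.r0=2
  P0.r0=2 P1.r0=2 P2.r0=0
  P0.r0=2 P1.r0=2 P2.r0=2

outcome vector order: (P0.r0,P1.r0,P2.r0)
under SC → (0,2,0), (0,2,2), (1,0,0), (1,0,2), (1,2,0), (1,2,2), (2,0,0), (2,0,2), (2,2,0), (2,2,2)
claimed∖SC = {(0,0,2)}

spurious: P0.r0=0 P1.r0=0 P2.r0=2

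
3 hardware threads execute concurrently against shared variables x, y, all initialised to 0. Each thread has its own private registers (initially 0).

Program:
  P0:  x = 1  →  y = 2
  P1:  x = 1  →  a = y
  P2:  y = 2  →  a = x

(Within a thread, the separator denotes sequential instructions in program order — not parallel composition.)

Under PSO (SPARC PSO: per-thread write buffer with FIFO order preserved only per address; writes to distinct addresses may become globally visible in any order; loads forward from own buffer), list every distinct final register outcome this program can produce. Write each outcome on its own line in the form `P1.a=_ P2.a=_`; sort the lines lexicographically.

outcome vector order: (P1.a,P2.a)
|PSO outcomes| = 4

P1.a=0 P2.a=0
P1.a=0 P2.a=1
P1.a=2 P2.a=0
P1.a=2 P2.a=1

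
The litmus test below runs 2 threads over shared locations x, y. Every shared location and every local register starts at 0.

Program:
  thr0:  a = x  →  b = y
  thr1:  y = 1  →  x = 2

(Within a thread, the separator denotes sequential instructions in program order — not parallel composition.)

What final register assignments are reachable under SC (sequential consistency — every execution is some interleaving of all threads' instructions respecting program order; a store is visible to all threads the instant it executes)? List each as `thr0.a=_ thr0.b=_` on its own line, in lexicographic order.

thr0.a=0 thr0.b=0
thr0.a=0 thr0.b=1
thr0.a=2 thr0.b=1

outcome vector order: (thr0.a,thr0.b)
|SC outcomes| = 3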